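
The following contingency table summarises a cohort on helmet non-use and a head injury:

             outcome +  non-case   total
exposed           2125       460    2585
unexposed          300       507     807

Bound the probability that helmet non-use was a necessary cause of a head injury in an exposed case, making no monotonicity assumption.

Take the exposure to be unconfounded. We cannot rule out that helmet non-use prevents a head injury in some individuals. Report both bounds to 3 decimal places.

0.548 ≤ PN ≤ 0.764

p₁ = P(outcome | exposed) = 2125/2585 = 0.82205
p₀ = P(outcome | unexposed) = 300/807 = 0.37175
Under exogeneity alone the bounds on PN are max{0,(p₁−p₀)/p₁} ≤ PN ≤ min{1,(1−p₀)/p₁}.
  lower = (p₁ − p₀)/p₁ = 0.4503 / 0.82205 ≈ 0.5478
  upper = min{1, (1 − p₀)/p₁} = 0.62825 / 0.82205 ≈ 0.7643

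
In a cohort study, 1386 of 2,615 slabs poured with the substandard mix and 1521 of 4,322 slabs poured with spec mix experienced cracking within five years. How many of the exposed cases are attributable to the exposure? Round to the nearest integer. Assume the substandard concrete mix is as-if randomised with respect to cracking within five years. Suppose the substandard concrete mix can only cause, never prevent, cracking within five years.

about 466 cases

p₁ = P(outcome | exposed) = 1386/2615 = 0.53002
p₀ = P(outcome | unexposed) = 1521/4322 = 0.35192
PN = (p₁ − p₀)/p₁ = (0.53002 − 0.35192) / 0.53002 ≈ 0.33602.
Attributable cases ≈ PN × (exposed cases) = 0.33602 × 1386 ≈ 465.73.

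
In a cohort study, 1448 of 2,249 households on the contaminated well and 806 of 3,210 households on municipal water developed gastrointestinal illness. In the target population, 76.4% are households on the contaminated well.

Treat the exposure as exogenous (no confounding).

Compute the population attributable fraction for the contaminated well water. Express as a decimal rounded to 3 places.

PAF ≈ 0.544

p₁ = P(outcome | exposed) = 1448/2249 = 0.64384
p₀ = P(outcome | unexposed) = 806/3210 = 0.25109
Overall risk P(Y=1) = π·p₁ + (1−π)·p₀ = 0.764×0.64384 + 0.236×0.25109 = 0.55115.
Under exogeneity, PAF = [P(Y=1) − p₀] / P(Y=1).
PAF = (0.55115 − 0.25109) / 0.55115 ≈ 0.5444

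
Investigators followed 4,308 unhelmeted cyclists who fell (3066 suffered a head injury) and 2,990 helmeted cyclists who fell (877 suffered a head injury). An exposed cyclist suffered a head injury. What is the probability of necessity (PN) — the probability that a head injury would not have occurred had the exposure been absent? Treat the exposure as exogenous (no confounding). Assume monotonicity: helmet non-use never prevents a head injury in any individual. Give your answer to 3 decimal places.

PN ≈ 0.588

p₁ = P(outcome | exposed) = 3066/4308 = 0.7117
p₀ = P(outcome | unexposed) = 877/2990 = 0.29331
Under exogeneity and monotonicity, PN = (p₁ − p₀) / p₁.
PN = (0.7117 − 0.29331) / 0.7117 = 0.41839 / 0.7117 ≈ 0.5879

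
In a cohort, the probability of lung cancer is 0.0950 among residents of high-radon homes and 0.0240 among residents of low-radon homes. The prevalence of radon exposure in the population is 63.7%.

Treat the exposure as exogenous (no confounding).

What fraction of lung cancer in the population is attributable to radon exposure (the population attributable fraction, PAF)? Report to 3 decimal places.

Let p₁ = 0.095, p₀ = 0.024.
Overall risk P(Y=1) = π·p₁ + (1−π)·p₀ = 0.637×0.095 + 0.363×0.024 = 0.069227.
Under exogeneity, PAF = [P(Y=1) − p₀] / P(Y=1).
PAF = (0.069227 − 0.024) / 0.069227 ≈ 0.6533

PAF ≈ 0.653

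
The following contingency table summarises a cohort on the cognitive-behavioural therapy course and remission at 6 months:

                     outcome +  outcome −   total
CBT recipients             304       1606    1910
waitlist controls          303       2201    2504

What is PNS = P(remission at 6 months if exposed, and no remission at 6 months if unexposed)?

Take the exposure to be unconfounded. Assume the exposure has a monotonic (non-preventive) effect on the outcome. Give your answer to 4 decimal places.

p₁ = P(outcome | exposed) = 304/1910 = 0.15916
p₀ = P(outcome | unexposed) = 303/2504 = 0.12101
Under exogeneity and monotonicity, PNS = p₁ − p₀.
PNS = 0.15916 − 0.12101 = 0.038156

PNS ≈ 0.0382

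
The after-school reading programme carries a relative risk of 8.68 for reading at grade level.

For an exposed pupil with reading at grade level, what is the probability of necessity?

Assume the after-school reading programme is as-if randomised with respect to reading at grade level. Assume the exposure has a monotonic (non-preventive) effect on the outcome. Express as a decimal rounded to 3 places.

PN ≈ 0.885

Under exogeneity and monotonicity, PN = (RR − 1) / RR = 1 − 1/RR.
PN = (8.68 − 1) / 8.68 = 7.68 / 8.68 ≈ 0.8848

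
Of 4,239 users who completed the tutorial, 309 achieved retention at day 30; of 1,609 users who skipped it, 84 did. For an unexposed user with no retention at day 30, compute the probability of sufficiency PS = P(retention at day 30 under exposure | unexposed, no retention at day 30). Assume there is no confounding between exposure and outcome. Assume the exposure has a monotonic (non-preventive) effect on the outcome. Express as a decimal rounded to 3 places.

p₁ = P(outcome | exposed) = 309/4239 = 0.072895
p₀ = P(outcome | unexposed) = 84/1609 = 0.052206
Under exogeneity and monotonicity, PS = (p₁ − p₀) / (1 − p₀).
PS = (0.072895 − 0.052206) / (1 − 0.052206) = 0.020688 / 0.94779 ≈ 0.0218

PS ≈ 0.022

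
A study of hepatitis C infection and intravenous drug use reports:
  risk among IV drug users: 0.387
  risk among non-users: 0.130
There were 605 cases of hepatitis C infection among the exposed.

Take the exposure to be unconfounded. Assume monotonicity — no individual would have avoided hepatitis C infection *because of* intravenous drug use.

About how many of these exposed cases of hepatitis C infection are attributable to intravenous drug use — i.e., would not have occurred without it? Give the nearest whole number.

Let p₁ = 0.387, p₀ = 0.13.
PN = (p₁ − p₀)/p₁ = (0.387 − 0.13) / 0.387 ≈ 0.66408.
Attributable cases ≈ PN × (exposed cases) = 0.66408 × 605 ≈ 401.77.

about 402 cases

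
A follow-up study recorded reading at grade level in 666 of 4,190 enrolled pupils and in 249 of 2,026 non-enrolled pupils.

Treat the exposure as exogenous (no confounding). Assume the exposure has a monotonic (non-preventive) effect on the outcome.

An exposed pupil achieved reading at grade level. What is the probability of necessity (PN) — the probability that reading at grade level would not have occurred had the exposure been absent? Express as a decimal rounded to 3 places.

p₁ = P(outcome | exposed) = 666/4190 = 0.15895
p₀ = P(outcome | unexposed) = 249/2026 = 0.1229
Under exogeneity and monotonicity, PN = (p₁ − p₀) / p₁.
PN = (0.15895 − 0.1229) / 0.15895 = 0.036048 / 0.15895 ≈ 0.2268

PN ≈ 0.227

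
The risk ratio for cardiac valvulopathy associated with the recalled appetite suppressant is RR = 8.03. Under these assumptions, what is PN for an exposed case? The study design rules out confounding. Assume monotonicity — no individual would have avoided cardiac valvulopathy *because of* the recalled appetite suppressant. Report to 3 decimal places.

PN ≈ 0.875

Under exogeneity and monotonicity, PN = (RR − 1) / RR = 1 − 1/RR.
PN = (8.03 − 1) / 8.03 = 7.03 / 8.03 ≈ 0.8755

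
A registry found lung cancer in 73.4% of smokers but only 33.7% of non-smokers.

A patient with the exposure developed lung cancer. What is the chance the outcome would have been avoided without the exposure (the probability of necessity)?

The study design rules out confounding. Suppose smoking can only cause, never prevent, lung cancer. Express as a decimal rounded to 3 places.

p₁ = 0.734, p₀ = 0.337.
Under exogeneity and monotonicity, PN = (p₁ − p₀) / p₁.
PN = (0.734 − 0.337) / 0.734 = 0.397 / 0.734 ≈ 0.5409

PN ≈ 0.541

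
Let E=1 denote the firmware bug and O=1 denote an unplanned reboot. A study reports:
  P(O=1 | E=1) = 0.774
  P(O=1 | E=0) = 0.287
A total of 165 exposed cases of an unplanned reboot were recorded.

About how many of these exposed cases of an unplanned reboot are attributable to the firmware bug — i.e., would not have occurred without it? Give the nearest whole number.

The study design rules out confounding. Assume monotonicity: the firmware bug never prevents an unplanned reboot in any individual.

about 104 cases

Let p₁ = 0.774, p₀ = 0.287.
PN = (p₁ − p₀)/p₁ = (0.774 − 0.287) / 0.774 ≈ 0.62920.
Attributable cases ≈ PN × (exposed cases) = 0.62920 × 165 ≈ 103.82.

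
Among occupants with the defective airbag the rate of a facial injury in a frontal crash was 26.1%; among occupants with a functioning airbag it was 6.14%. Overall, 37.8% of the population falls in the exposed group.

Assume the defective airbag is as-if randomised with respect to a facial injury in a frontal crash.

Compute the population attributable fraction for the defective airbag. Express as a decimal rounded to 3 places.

p₁ = 0.261, p₀ = 0.0614.
Overall risk P(Y=1) = π·p₁ + (1−π)·p₀ = 0.378×0.261 + 0.622×0.0614 = 0.13685.
Under exogeneity, PAF = [P(Y=1) − p₀] / P(Y=1).
PAF = (0.13685 − 0.0614) / 0.13685 ≈ 0.5513

PAF ≈ 0.551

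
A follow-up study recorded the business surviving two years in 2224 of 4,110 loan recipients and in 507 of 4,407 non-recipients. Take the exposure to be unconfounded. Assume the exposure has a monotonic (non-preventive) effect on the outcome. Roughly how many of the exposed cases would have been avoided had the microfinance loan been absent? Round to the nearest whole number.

about 1751 cases

p₁ = P(outcome | exposed) = 2224/4110 = 0.54112
p₀ = P(outcome | unexposed) = 507/4407 = 0.11504
PN = (p₁ − p₀)/p₁ = (0.54112 − 0.11504) / 0.54112 ≈ 0.78740.
Attributable cases ≈ PN × (exposed cases) = 0.78740 × 2224 ≈ 1751.17.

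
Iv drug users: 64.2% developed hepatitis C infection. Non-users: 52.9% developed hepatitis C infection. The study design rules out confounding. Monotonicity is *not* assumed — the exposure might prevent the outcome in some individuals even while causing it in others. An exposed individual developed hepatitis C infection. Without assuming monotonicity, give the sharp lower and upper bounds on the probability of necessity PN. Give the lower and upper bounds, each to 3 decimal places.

0.176 ≤ PN ≤ 0.734

p₁ = 0.642, p₀ = 0.529.
Under exogeneity alone the bounds on PN are max{0,(p₁−p₀)/p₁} ≤ PN ≤ min{1,(1−p₀)/p₁}.
  lower = (p₁ − p₀)/p₁ = 0.113 / 0.642 ≈ 0.1760
  upper = min{1, (1 − p₀)/p₁} = 0.471 / 0.642 ≈ 0.7336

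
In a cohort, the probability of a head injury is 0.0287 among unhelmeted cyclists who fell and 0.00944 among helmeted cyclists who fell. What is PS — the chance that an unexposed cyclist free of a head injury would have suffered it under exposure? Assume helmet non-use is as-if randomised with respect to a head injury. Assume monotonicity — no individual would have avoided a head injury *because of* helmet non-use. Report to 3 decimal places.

PS ≈ 0.019

Let p₁ = 0.0287, p₀ = 0.00944.
Under exogeneity and monotonicity, PS = (p₁ − p₀) / (1 − p₀).
PS = (0.0287 − 0.00944) / (1 − 0.00944) = 0.01926 / 0.99056 ≈ 0.0194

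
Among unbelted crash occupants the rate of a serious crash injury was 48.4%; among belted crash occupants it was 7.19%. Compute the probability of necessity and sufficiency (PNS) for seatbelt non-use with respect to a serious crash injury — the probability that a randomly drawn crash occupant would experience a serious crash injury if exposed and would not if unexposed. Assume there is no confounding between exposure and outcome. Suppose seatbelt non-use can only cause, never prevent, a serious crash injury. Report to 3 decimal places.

PNS ≈ 0.412

p₁ = 0.484, p₀ = 0.0719.
Under exogeneity and monotonicity, PNS = p₁ − p₀.
PNS = 0.484 − 0.0719 = 0.4121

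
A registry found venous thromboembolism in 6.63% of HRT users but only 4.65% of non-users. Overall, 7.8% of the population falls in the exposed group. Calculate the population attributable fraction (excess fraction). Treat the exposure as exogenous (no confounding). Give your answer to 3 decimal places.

p₁ = 0.0663, p₀ = 0.0465.
Overall risk P(Y=1) = π·p₁ + (1−π)·p₀ = 0.078×0.0663 + 0.922×0.0465 = 0.048044.
Under exogeneity, PAF = [P(Y=1) − p₀] / P(Y=1).
PAF = (0.048044 − 0.0465) / 0.048044 ≈ 0.0321

PAF ≈ 0.032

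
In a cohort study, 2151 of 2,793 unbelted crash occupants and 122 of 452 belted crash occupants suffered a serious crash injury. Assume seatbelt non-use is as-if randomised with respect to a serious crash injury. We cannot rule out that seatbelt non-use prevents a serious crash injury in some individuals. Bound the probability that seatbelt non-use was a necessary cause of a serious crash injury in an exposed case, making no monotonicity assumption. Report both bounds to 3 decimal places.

0.650 ≤ PN ≤ 0.948

p₁ = P(outcome | exposed) = 2151/2793 = 0.77014
p₀ = P(outcome | unexposed) = 122/452 = 0.26991
Under exogeneity alone the bounds on PN are max{0,(p₁−p₀)/p₁} ≤ PN ≤ min{1,(1−p₀)/p₁}.
  lower = (p₁ − p₀)/p₁ = 0.50023 / 0.77014 ≈ 0.6495
  upper = min{1, (1 − p₀)/p₁} = 0.73009 / 0.77014 ≈ 0.9480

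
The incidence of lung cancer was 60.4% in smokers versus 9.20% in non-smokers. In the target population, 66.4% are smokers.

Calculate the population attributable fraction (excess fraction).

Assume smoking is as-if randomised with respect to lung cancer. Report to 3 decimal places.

PAF ≈ 0.787

p₁ = 0.604, p₀ = 0.092.
Overall risk P(Y=1) = π·p₁ + (1−π)·p₀ = 0.664×0.604 + 0.336×0.092 = 0.43197.
Under exogeneity, PAF = [P(Y=1) − p₀] / P(Y=1).
PAF = (0.43197 − 0.092) / 0.43197 ≈ 0.7870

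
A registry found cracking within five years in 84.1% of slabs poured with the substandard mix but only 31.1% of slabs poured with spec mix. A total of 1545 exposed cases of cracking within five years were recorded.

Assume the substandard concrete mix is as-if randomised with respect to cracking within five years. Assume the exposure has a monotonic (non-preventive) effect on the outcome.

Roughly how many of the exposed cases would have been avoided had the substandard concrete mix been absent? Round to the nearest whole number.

about 974 cases

p₁ = 0.841, p₀ = 0.311.
PN = (p₁ − p₀)/p₁ = (0.841 − 0.311) / 0.841 ≈ 0.63020.
Attributable cases ≈ PN × (exposed cases) = 0.63020 × 1545 ≈ 973.66.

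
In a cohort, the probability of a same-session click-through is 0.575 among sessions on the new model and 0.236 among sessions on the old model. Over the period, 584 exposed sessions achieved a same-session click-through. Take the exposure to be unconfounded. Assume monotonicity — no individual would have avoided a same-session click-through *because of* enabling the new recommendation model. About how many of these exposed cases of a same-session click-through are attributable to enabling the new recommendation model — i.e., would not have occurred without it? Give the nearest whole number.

about 344 cases

Let p₁ = 0.575, p₀ = 0.236.
PN = (p₁ − p₀)/p₁ = (0.575 − 0.236) / 0.575 ≈ 0.58957.
Attributable cases ≈ PN × (exposed cases) = 0.58957 × 584 ≈ 344.31.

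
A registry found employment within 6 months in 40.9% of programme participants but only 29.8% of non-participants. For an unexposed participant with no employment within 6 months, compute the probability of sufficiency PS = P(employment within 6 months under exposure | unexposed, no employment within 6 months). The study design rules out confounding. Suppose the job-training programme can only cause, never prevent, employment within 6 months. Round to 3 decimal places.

PS ≈ 0.158

p₁ = 0.409, p₀ = 0.298.
Under exogeneity and monotonicity, PS = (p₁ − p₀) / (1 − p₀).
PS = (0.409 − 0.298) / (1 − 0.298) = 0.111 / 0.702 ≈ 0.1581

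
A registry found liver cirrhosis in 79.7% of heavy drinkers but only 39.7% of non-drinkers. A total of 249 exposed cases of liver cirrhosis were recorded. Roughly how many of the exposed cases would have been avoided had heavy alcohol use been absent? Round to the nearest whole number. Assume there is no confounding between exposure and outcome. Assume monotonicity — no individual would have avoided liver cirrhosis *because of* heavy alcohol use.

p₁ = 0.797, p₀ = 0.397.
PN = (p₁ − p₀)/p₁ = (0.797 − 0.397) / 0.797 ≈ 0.50188.
Attributable cases ≈ PN × (exposed cases) = 0.50188 × 249 ≈ 124.97.

about 125 cases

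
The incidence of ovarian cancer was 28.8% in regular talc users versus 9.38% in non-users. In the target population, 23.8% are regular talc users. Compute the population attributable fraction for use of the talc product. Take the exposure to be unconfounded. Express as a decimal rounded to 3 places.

PAF ≈ 0.330

p₁ = 0.288, p₀ = 0.0938.
Overall risk P(Y=1) = π·p₁ + (1−π)·p₀ = 0.238×0.288 + 0.762×0.0938 = 0.14002.
Under exogeneity, PAF = [P(Y=1) − p₀] / P(Y=1).
PAF = (0.14002 − 0.0938) / 0.14002 ≈ 0.3301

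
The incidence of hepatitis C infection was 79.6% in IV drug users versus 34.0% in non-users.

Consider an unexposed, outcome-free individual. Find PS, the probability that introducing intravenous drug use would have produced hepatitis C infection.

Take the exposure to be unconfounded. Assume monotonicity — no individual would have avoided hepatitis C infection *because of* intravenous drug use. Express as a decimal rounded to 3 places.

PS ≈ 0.691

p₁ = 0.796, p₀ = 0.34.
Under exogeneity and monotonicity, PS = (p₁ − p₀) / (1 − p₀).
PS = (0.796 − 0.34) / (1 − 0.34) = 0.456 / 0.66 ≈ 0.6909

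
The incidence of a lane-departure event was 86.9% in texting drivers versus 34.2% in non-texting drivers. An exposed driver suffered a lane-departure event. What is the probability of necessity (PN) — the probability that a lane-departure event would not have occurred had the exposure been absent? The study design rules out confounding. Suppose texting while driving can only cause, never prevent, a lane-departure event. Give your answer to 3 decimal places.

PN ≈ 0.606

p₁ = 0.869, p₀ = 0.342.
Under exogeneity and monotonicity, PN = (p₁ − p₀) / p₁.
PN = (0.869 − 0.342) / 0.869 = 0.527 / 0.869 ≈ 0.6064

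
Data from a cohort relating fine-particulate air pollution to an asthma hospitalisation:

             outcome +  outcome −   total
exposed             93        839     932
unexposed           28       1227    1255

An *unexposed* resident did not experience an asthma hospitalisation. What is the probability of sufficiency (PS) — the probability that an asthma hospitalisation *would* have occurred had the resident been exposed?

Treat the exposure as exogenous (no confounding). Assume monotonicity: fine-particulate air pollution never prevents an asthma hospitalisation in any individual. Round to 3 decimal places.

p₁ = P(outcome | exposed) = 93/932 = 0.099785
p₀ = P(outcome | unexposed) = 28/1255 = 0.022311
Under exogeneity and monotonicity, PS = (p₁ − p₀) / (1 − p₀).
PS = (0.099785 − 0.022311) / (1 − 0.022311) = 0.077475 / 0.97769 ≈ 0.0792

PS ≈ 0.079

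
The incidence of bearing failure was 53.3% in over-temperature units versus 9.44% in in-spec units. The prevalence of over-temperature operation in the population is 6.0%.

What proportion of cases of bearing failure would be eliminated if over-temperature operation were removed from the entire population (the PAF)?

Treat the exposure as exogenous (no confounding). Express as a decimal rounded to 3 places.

PAF ≈ 0.218

p₁ = 0.533, p₀ = 0.0944.
Overall risk P(Y=1) = π·p₁ + (1−π)·p₀ = 0.06×0.533 + 0.94×0.0944 = 0.12072.
Under exogeneity, PAF = [P(Y=1) − p₀] / P(Y=1).
PAF = (0.12072 − 0.0944) / 0.12072 ≈ 0.2180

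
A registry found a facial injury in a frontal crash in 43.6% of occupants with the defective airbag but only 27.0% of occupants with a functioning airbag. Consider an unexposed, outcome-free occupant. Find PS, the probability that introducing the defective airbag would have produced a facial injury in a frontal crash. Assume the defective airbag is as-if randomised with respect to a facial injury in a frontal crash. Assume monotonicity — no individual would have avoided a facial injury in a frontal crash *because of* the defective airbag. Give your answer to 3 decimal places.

PS ≈ 0.227

p₁ = 0.436, p₀ = 0.27.
Under exogeneity and monotonicity, PS = (p₁ − p₀) / (1 − p₀).
PS = (0.436 − 0.27) / (1 − 0.27) = 0.166 / 0.73 ≈ 0.2274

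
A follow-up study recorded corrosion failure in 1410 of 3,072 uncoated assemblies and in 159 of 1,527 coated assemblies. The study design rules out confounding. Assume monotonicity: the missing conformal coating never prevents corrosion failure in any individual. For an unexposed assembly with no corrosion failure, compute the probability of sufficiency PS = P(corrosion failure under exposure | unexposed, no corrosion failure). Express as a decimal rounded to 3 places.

p₁ = P(outcome | exposed) = 1410/3072 = 0.45898
p₀ = P(outcome | unexposed) = 159/1527 = 0.10413
Under exogeneity and monotonicity, PS = (p₁ − p₀) / (1 − p₀).
PS = (0.45898 − 0.10413) / (1 − 0.10413) = 0.35486 / 0.89587 ≈ 0.3961

PS ≈ 0.396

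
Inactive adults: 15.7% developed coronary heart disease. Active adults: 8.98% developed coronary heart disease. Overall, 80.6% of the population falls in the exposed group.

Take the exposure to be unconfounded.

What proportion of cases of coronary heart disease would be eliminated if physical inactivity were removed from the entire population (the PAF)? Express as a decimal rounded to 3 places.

p₁ = 0.157, p₀ = 0.0898.
Overall risk P(Y=1) = π·p₁ + (1−π)·p₀ = 0.806×0.157 + 0.194×0.0898 = 0.14396.
Under exogeneity, PAF = [P(Y=1) − p₀] / P(Y=1).
PAF = (0.14396 − 0.0898) / 0.14396 ≈ 0.3762

PAF ≈ 0.376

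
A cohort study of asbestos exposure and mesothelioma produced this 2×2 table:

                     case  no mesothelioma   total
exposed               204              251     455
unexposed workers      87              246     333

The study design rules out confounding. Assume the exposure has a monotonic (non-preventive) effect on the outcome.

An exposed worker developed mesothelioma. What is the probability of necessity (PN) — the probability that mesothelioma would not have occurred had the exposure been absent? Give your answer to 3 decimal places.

p₁ = P(outcome | exposed) = 204/455 = 0.44835
p₀ = P(outcome | unexposed) = 87/333 = 0.26126
Under exogeneity and monotonicity, PN = (p₁ − p₀)/p₁.
PN = (0.44835 − 0.26126) / 0.44835 ≈ 0.4173

PN ≈ 0.417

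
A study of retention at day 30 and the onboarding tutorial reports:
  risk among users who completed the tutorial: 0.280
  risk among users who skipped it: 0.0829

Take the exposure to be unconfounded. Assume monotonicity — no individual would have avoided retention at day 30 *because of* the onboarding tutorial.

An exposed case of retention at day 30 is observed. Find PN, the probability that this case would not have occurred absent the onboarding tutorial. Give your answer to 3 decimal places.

Let p₁ = 0.28, p₀ = 0.0829.
Under exogeneity and monotonicity, PN = (p₁ − p₀) / p₁.
PN = (0.28 − 0.0829) / 0.28 = 0.1971 / 0.28 ≈ 0.7039

PN ≈ 0.704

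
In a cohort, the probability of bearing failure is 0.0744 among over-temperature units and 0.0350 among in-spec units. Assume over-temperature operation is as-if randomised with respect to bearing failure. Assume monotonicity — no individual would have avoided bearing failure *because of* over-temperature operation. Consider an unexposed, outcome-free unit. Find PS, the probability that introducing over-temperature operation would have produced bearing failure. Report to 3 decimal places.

Let p₁ = 0.0744, p₀ = 0.035.
Under exogeneity and monotonicity, PS = (p₁ − p₀) / (1 − p₀).
PS = (0.0744 − 0.035) / (1 − 0.035) = 0.0394 / 0.965 ≈ 0.0408

PS ≈ 0.041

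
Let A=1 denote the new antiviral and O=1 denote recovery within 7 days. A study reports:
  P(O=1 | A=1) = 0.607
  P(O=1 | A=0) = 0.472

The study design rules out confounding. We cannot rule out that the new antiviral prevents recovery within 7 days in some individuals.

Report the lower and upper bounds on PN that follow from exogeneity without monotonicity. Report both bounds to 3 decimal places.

Let p₁ = 0.607, p₀ = 0.472.
Under exogeneity alone the bounds on PN are max{0,(p₁−p₀)/p₁} ≤ PN ≤ min{1,(1−p₀)/p₁}.
  lower = (p₁ − p₀)/p₁ = 0.135 / 0.607 ≈ 0.2224
  upper = min{1, (1 − p₀)/p₁} = 0.528 / 0.607 ≈ 0.8699

0.222 ≤ PN ≤ 0.870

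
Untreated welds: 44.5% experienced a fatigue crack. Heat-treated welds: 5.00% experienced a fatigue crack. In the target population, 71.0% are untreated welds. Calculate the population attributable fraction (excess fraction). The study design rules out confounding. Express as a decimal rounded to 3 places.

PAF ≈ 0.849

p₁ = 0.445, p₀ = 0.05.
Overall risk P(Y=1) = π·p₁ + (1−π)·p₀ = 0.71×0.445 + 0.29×0.05 = 0.33045.
Under exogeneity, PAF = [P(Y=1) − p₀] / P(Y=1).
PAF = (0.33045 − 0.05) / 0.33045 ≈ 0.8487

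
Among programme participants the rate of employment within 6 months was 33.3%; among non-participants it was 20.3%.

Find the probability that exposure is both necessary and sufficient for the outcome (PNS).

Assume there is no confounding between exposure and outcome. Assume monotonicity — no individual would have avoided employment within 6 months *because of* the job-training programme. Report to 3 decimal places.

p₁ = 0.333, p₀ = 0.203.
Under exogeneity and monotonicity, PNS = p₁ − p₀.
PNS = 0.333 − 0.203 = 0.13

PNS ≈ 0.130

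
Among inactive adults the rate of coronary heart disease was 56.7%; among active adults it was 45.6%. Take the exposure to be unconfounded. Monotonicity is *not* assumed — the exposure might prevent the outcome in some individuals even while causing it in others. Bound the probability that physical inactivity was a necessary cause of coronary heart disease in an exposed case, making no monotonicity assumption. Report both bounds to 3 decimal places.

0.196 ≤ PN ≤ 0.959

p₁ = 0.567, p₀ = 0.456.
Under exogeneity alone the bounds on PN are max{0,(p₁−p₀)/p₁} ≤ PN ≤ min{1,(1−p₀)/p₁}.
  lower = (p₁ − p₀)/p₁ = 0.111 / 0.567 ≈ 0.1958
  upper = min{1, (1 − p₀)/p₁} = 0.544 / 0.567 ≈ 0.9594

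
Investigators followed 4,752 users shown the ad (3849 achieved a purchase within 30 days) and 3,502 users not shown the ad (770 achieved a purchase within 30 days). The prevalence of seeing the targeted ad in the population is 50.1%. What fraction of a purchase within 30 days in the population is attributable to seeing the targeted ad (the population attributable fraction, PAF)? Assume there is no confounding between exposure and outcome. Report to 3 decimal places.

p₁ = P(outcome | exposed) = 3849/4752 = 0.80997
p₀ = P(outcome | unexposed) = 770/3502 = 0.21987
Overall risk P(Y=1) = π·p₁ + (1−π)·p₀ = 0.501×0.80997 + 0.499×0.21987 = 0.51551.
Under exogeneity, PAF = [P(Y=1) − p₀] / P(Y=1).
PAF = (0.51551 − 0.21987) / 0.51551 ≈ 0.5735

PAF ≈ 0.573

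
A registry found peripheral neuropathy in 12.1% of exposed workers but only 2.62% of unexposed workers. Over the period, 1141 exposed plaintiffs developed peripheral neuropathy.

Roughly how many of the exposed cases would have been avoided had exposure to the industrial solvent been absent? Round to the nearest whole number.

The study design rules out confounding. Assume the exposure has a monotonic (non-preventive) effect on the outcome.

p₁ = 0.121, p₀ = 0.0262.
PN = (p₁ − p₀)/p₁ = (0.121 − 0.0262) / 0.121 ≈ 0.78347.
Attributable cases ≈ PN × (exposed cases) = 0.78347 × 1141 ≈ 893.94.

about 894 cases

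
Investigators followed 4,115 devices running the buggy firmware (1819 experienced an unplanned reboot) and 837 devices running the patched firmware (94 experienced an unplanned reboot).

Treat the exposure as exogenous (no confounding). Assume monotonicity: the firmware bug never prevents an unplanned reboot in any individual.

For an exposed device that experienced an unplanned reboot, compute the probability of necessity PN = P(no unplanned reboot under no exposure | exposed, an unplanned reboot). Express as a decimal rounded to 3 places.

p₁ = P(outcome | exposed) = 1819/4115 = 0.44204
p₀ = P(outcome | unexposed) = 94/837 = 0.11231
Under exogeneity and monotonicity, PN = (p₁ − p₀) / p₁.
PN = (0.44204 − 0.11231) / 0.44204 = 0.32974 / 0.44204 ≈ 0.7459

PN ≈ 0.746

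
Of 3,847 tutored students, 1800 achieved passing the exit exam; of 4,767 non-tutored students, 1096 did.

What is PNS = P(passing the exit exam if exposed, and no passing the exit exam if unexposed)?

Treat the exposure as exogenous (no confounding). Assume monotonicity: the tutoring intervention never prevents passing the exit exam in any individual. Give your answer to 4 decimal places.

PNS ≈ 0.2380

p₁ = P(outcome | exposed) = 1800/3847 = 0.4679
p₀ = P(outcome | unexposed) = 1096/4767 = 0.22991
Under exogeneity and monotonicity, PNS = p₁ − p₀.
PNS = 0.4679 − 0.22991 = 0.23798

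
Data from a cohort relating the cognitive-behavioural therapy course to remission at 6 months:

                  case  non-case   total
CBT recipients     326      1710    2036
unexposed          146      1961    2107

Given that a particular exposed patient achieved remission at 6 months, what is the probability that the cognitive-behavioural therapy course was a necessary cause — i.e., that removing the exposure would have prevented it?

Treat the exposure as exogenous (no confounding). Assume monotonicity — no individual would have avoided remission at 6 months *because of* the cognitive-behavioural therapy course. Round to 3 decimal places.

PN ≈ 0.567

p₁ = P(outcome | exposed) = 326/2036 = 0.16012
p₀ = P(outcome | unexposed) = 146/2107 = 0.069293
Under exogeneity and monotonicity, PN = (p₁ − p₀) / p₁.
PN = (0.16012 − 0.069293) / 0.16012 = 0.090825 / 0.16012 ≈ 0.5672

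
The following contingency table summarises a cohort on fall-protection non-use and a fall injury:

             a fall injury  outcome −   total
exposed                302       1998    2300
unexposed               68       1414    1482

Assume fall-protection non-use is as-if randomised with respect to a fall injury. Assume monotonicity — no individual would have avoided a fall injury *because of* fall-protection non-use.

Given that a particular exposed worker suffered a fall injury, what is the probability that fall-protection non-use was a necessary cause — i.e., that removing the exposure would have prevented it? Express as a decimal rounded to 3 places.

p₁ = P(outcome | exposed) = 302/2300 = 0.1313
p₀ = P(outcome | unexposed) = 68/1482 = 0.045884
Under exogeneity and monotonicity, PN = (p₁ − p₀)/p₁.
PN = (0.1313 − 0.045884) / 0.1313 ≈ 0.6506

PN ≈ 0.651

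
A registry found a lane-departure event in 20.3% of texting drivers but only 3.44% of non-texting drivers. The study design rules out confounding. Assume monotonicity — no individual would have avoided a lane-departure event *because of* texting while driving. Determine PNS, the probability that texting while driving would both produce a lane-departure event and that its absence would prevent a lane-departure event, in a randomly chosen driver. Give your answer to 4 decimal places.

p₁ = 0.203, p₀ = 0.0344.
Under exogeneity and monotonicity, PNS = p₁ − p₀.
PNS = 0.203 − 0.0344 = 0.1686

PNS ≈ 0.1686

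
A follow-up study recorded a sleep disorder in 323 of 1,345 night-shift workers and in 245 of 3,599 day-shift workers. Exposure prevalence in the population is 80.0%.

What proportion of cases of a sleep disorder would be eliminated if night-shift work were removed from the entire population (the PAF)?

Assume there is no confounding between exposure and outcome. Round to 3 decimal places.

p₁ = P(outcome | exposed) = 323/1345 = 0.24015
p₀ = P(outcome | unexposed) = 245/3599 = 0.068074
Overall risk P(Y=1) = π·p₁ + (1−π)·p₀ = 0.8×0.24015 + 0.2×0.068074 = 0.20573.
Under exogeneity, PAF = [P(Y=1) − p₀] / P(Y=1).
PAF = (0.20573 − 0.068074) / 0.20573 ≈ 0.6691

PAF ≈ 0.669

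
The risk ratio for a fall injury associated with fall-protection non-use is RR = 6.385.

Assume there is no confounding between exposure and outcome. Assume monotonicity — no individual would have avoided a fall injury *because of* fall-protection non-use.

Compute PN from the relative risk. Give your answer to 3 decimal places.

Under exogeneity and monotonicity, PN = (RR − 1) / RR = 1 − 1/RR.
PN = (6.385 − 1) / 6.385 = 5.385 / 6.385 ≈ 0.8434

PN ≈ 0.843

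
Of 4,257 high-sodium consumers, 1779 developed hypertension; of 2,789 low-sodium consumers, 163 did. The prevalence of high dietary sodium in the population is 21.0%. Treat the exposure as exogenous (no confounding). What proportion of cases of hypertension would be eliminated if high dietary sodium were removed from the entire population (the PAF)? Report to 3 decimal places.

PAF ≈ 0.564

p₁ = P(outcome | exposed) = 1779/4257 = 0.4179
p₀ = P(outcome | unexposed) = 163/2789 = 0.058444
Overall risk P(Y=1) = π·p₁ + (1−π)·p₀ = 0.21×0.4179 + 0.79×0.058444 = 0.13393.
Under exogeneity, PAF = [P(Y=1) − p₀] / P(Y=1).
PAF = (0.13393 − 0.058444) / 0.13393 ≈ 0.5636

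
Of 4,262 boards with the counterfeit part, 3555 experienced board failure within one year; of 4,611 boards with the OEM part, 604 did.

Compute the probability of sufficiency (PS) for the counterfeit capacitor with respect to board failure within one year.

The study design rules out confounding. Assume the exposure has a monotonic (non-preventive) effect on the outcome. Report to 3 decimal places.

p₁ = P(outcome | exposed) = 3555/4262 = 0.83412
p₀ = P(outcome | unexposed) = 604/4611 = 0.13099
Under exogeneity and monotonicity, PS = (p₁ − p₀) / (1 − p₀).
PS = (0.83412 − 0.13099) / (1 − 0.13099) = 0.70312 / 0.86901 ≈ 0.8091

PS ≈ 0.809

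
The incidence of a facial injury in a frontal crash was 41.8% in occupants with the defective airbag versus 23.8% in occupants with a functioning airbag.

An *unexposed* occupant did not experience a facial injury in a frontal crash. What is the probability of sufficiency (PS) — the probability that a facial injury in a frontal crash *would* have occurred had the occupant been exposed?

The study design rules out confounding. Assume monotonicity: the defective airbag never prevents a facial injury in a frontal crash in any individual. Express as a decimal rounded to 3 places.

PS ≈ 0.236

p₁ = 0.418, p₀ = 0.238.
Under exogeneity and monotonicity, PS = (p₁ − p₀) / (1 − p₀).
PS = (0.418 − 0.238) / (1 − 0.238) = 0.18 / 0.762 ≈ 0.2362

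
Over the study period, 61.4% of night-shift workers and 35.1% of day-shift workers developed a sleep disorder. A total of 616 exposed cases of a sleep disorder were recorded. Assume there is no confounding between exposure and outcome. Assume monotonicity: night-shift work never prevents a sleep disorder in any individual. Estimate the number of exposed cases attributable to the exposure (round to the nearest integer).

about 264 cases

p₁ = 0.614, p₀ = 0.351.
PN = (p₁ − p₀)/p₁ = (0.614 − 0.351) / 0.614 ≈ 0.42834.
Attributable cases ≈ PN × (exposed cases) = 0.42834 × 616 ≈ 263.86.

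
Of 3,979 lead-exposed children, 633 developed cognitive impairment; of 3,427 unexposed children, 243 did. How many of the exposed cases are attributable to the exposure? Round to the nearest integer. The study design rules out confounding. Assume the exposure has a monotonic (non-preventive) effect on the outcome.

p₁ = P(outcome | exposed) = 633/3979 = 0.15909
p₀ = P(outcome | unexposed) = 243/3427 = 0.070907
PN = (p₁ − p₀)/p₁ = (0.15909 − 0.070907) / 0.15909 ≈ 0.55428.
Attributable cases ≈ PN × (exposed cases) = 0.55428 × 633 ≈ 350.86.

about 351 cases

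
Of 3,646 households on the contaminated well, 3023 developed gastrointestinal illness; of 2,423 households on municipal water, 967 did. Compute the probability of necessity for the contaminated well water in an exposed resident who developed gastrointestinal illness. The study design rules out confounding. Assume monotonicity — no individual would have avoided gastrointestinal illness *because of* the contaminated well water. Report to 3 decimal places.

p₁ = P(outcome | exposed) = 3023/3646 = 0.82913
p₀ = P(outcome | unexposed) = 967/2423 = 0.39909
Under exogeneity and monotonicity, PN = (p₁ − p₀) / p₁.
PN = (0.82913 − 0.39909) / 0.82913 = 0.43004 / 0.82913 ≈ 0.5187

PN ≈ 0.519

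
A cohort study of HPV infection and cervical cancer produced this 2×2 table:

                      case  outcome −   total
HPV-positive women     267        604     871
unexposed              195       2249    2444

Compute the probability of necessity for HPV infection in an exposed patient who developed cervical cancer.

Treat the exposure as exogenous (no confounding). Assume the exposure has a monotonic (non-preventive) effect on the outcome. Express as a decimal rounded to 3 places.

p₁ = P(outcome | exposed) = 267/871 = 0.30654
p₀ = P(outcome | unexposed) = 195/2444 = 0.079787
Under exogeneity and monotonicity, PN = (p₁ − p₀)/p₁.
PN = (0.30654 − 0.079787) / 0.30654 ≈ 0.7397

PN ≈ 0.740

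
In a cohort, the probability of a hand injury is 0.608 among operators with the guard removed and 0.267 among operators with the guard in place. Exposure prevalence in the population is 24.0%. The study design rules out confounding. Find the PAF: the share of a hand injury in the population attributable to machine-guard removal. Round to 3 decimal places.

Let p₁ = 0.608, p₀ = 0.267.
Overall risk P(Y=1) = π·p₁ + (1−π)·p₀ = 0.24×0.608 + 0.76×0.267 = 0.34884.
Under exogeneity, PAF = [P(Y=1) − p₀] / P(Y=1).
PAF = (0.34884 − 0.267) / 0.34884 ≈ 0.2346

PAF ≈ 0.235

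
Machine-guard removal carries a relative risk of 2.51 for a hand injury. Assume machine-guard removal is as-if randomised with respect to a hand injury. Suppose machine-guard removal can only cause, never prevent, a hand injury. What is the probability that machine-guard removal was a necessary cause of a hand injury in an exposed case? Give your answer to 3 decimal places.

PN ≈ 0.602

Under exogeneity and monotonicity, PN = (RR − 1) / RR = 1 − 1/RR.
PN = (2.51 − 1) / 2.51 = 1.51 / 2.51 ≈ 0.6016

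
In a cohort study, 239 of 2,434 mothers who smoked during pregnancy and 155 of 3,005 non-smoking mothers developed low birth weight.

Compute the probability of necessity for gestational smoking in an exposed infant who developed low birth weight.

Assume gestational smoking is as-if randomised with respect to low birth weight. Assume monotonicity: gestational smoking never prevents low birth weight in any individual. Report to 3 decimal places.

PN ≈ 0.475

p₁ = P(outcome | exposed) = 239/2434 = 0.098192
p₀ = P(outcome | unexposed) = 155/3005 = 0.051581
Under exogeneity and monotonicity, PN = (p₁ − p₀) / p₁.
PN = (0.098192 − 0.051581) / 0.098192 = 0.046612 / 0.098192 ≈ 0.4747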